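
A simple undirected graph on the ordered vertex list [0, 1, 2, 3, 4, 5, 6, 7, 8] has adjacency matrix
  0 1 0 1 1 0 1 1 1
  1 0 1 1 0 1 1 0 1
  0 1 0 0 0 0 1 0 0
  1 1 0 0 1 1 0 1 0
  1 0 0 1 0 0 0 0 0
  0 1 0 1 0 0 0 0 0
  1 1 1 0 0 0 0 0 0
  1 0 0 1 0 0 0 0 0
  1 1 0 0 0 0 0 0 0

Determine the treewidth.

2

A width-2 tree decomposition is:
Bags: B1 = {0, 3, 7}  B2 = {0, 1, 3}  B3 = {0, 3, 4}  B4 = {0, 1, 6}  B5 = {0, 1, 8}  B6 = {1, 3, 5}  B7 = {1, 2, 6}
Tree: B1–B2, B2–B3, B2–B4, B4–B5, B2–B6, B4–B7
The largest bag has 3 vertices, giving width 2; this decomposition certifies tw(G) ≤ 2. On the other hand G contains the 3-clique {0, 1, 8}. A clique must lie in a single bag of any decomposition, so no decomposition can have width below 2. Therefore the treewidth is 2.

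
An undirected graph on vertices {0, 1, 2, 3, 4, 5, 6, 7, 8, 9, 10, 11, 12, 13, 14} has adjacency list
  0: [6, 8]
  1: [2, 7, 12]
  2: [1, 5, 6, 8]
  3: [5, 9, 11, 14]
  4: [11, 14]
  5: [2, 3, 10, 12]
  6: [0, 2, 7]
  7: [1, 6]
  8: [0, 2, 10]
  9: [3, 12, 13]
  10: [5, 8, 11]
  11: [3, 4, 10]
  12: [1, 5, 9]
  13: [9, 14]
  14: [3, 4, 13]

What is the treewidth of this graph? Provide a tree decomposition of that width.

The largest bag has 4 vertices, giving width 3; this decomposition certifies tw(G) ≤ 3. For the lower bound: the 4 vertex sets {4,13,14}, {11}, {3}, {5,9,10,12} are disjoint, each induces a connected subgraph, and every pair is joined by at least one edge of G. Contracting each set to a single vertex therefore yields K_{4} as a minor, and since treewidth is minor-monotone, tw(G) ≥ tw(K_{4}) = 3. The upper and lower bounds meet at 3, so that is the treewidth.

Treewidth 3.
One optimal decomposition is:
Bags: B1 = {4, 11, 13, 14}  B2 = {3, 11, 13, 14}  B3 = {3, 9, 11, 13}  B4 = {3, 9, 10, 11}  B5 = {3, 5, 9, 10}  B6 = {5, 9, 10, 12}  B7 = {5, 8, 10, 12}  B8 = {2, 5, 8, 12}  B9 = {1, 2, 8, 12}  B10 = {0, 1, 2, 8}  B11 = {0, 1, 2, 6}  B12 = {0, 1, 6, 7}
Tree: B1–B2, B2–B3, B3–B4, B4–B5, B5–B6, B6–B7, B7–B8, B8–B9, B9–B10, B10–B11, B11–B12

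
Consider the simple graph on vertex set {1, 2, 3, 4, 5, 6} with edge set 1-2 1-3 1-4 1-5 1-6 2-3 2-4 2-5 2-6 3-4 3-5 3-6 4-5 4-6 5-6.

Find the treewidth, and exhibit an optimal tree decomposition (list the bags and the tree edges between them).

Treewidth 5.
One optimal decomposition is:
Bags: B1 = {1, 2, 3, 4, 5, 6}
Tree: (single bag)

With just one bag of size 6, the width is 6 − 1 = 5, so tw(G) ≤ 5. Conversely, {1, 2, 3, 4, 5, 6} is a clique of size 6, and the vertices of any clique must share a bag in every tree decomposition; so some bag has ≥ 6 vertices and tw(G) ≥ 5. Therefore the treewidth is 5.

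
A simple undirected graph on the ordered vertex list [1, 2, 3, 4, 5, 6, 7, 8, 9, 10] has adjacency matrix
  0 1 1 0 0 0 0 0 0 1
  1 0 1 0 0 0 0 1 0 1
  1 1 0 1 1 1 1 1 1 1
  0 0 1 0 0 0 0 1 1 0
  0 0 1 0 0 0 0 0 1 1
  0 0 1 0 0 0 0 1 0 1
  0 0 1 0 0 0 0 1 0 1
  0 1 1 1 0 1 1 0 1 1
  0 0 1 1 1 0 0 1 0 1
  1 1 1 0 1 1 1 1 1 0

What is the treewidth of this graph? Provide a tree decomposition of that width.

Every bag has size at most 4, so the width is 4 − 1 = 3 and tw(G) ≤ 3. On the other hand G contains the 4-clique {3, 8, 9, 10}. A clique must lie in a single bag of any decomposition, so no decomposition can have width below 3. Hence tw(G) = 3 exactly.

Treewidth 3.
Bags: B1 = {3, 8, 9, 10}  B2 = {3, 4, 8, 9}  B3 = {2, 3, 8, 10}  B4 = {3, 5, 9, 10}  B5 = {1, 2, 3, 10}  B6 = {3, 6, 8, 10}  B7 = {3, 7, 8, 10}
Tree: B1–B2, B1–B3, B1–B4, B3–B5, B1–B6, B1–B7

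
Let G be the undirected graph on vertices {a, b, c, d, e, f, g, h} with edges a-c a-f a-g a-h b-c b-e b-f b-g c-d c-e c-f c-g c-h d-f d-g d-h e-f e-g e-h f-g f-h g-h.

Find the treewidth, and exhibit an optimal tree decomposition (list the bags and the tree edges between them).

The largest bag has 5 vertices, giving width 4; this decomposition certifies tw(G) ≤ 4. On the other hand G contains the 5-clique {c, d, f, g, h}. A clique must lie in a single bag of any decomposition, so no decomposition can have width below 4. Therefore the treewidth is 4.

Treewidth 4.
One optimal decomposition is:
Bags: B1 = {c, d, f, g, h}  B2 = {a, c, f, g, h}  B3 = {c, e, f, g, h}  B4 = {b, c, e, f, g}
Tree: B1–B2, B1–B3, B3–B4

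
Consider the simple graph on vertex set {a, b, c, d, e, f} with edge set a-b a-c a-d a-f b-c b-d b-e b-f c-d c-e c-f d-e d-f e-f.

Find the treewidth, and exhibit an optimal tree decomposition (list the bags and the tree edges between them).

Treewidth 4.
Bags: B1 = {b, c, d, e, f}  B2 = {a, b, c, d, f}
Tree: B1–B2

The largest bag has 5 vertices, giving width 4; this decomposition certifies tw(G) ≤ 4. For the lower bound, the 5 vertices {b, c, d, e, f} are pairwise adjacent, and any tree decomposition puts a clique entirely inside one bag — forcing width ≥ 4. The upper and lower bounds meet at 4, so that is the treewidth.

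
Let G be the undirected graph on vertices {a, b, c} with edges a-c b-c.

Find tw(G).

A width-1 tree decomposition is:
Bags: B1 = {b, c}  B2 = {a, c}
Tree: B1–B2
Each bag holds 2 vertices, so the decomposition has width 1, which upper-bounds the treewidth. Since G has at least one edge (e.g. b–c), it is not an edgeless graph, so tw(G) ≥ 1. Hence tw(G) = 1 exactly.

1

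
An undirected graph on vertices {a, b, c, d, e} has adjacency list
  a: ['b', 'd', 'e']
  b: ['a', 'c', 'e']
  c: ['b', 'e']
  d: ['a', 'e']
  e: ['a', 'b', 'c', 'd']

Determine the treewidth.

2

A width-2 tree decomposition is:
Bags: B1 = {a, d, e}  B2 = {a, b, e}  B3 = {b, c, e}
Tree: B1–B2, B2–B3
Every bag has size at most 3, so the width is 3 − 1 = 2 and tw(G) ≤ 2. On the other hand G contains the 3-clique {b, c, e}. A clique must lie in a single bag of any decomposition, so no decomposition can have width below 2. Combining the bounds, tw(G) = 2.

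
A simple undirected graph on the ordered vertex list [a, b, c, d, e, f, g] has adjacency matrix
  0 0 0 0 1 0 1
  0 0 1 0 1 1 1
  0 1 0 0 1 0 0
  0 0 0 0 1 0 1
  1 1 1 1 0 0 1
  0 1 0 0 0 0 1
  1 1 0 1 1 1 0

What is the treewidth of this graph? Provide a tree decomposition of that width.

Treewidth 2.
Bags: B1 = {b, e, g}  B2 = {d, e, g}  B3 = {a, e, g}  B4 = {b, f, g}  B5 = {b, c, e}
Tree: B1–B2, B1–B3, B1–B4, B1–B5

The largest bag has 3 vertices, giving width 2; this decomposition certifies tw(G) ≤ 2. For the lower bound, the 3 vertices {d, e, g} are pairwise adjacent, and any tree decomposition puts a clique entirely inside one bag — forcing width ≥ 2. Hence tw(G) = 2 exactly.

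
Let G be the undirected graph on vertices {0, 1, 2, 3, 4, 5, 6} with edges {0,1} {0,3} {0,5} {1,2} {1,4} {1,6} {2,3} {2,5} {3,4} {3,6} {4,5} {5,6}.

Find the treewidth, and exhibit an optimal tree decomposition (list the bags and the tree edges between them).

Treewidth 3.
One such decomposition:
Bags: B1 = {1, 3, 4, 5}  B2 = {1, 2, 3, 5}  B3 = {0, 1, 3, 5}  B4 = {1, 3, 5, 6}
Tree: B1–B2, B2–B3, B3–B4

Each bag holds 4 vertices, so the decomposition has width 3, which upper-bounds the treewidth. For the lower bound: the 4 vertex sets {3,4}, {1,2}, {5}, {0} are disjoint, each induces a connected subgraph, and every pair is joined by at least one edge of G. Contracting each set to a single vertex therefore yields K_{4} as a minor, and since treewidth is minor-monotone, tw(G) ≥ tw(K_{4}) = 3. Hence tw(G) = 3 exactly.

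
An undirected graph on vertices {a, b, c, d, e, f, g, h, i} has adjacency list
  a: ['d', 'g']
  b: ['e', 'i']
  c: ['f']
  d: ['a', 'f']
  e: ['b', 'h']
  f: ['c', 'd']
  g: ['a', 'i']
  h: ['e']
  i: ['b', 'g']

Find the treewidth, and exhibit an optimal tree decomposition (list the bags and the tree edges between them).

Each bag holds 2 vertices, so the decomposition has width 1, which upper-bounds the treewidth. G has an edge, so its treewidth is at least 1. Therefore the treewidth is 1.

Treewidth 1.
Bags: B1 = {c, f}  B2 = {d, f}  B3 = {a, d}  B4 = {a, g}  B5 = {g, i}  B6 = {b, i}  B7 = {b, e}  B8 = {e, h}
Tree: B1–B2, B2–B3, B3–B4, B4–B5, B5–B6, B6–B7, B7–B8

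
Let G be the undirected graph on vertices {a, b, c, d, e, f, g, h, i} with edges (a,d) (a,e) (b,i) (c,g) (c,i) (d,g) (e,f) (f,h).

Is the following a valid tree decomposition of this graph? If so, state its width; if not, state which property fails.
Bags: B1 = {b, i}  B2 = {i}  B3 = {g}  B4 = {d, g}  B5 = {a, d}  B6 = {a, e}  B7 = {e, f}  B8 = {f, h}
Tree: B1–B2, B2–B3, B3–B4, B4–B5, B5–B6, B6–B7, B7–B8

No — vertex c appears in no bag.

A tree decomposition must satisfy three properties: every vertex lies in some bag; for every edge, both endpoints lie together in some bag; and for every vertex, the bags containing it form a connected subtree. Here vertex c appears in no bag, so the decomposition is invalid.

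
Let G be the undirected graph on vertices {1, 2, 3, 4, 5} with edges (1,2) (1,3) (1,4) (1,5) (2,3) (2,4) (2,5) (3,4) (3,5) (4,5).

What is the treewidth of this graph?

A width-4 tree decomposition is:
Bags: B1 = {1, 2, 3, 4, 5}
Tree: (single bag)
A single bag containing all 5 vertices is trivially a valid decomposition of width 4. For the lower bound, the 5 vertices {1, 2, 3, 4, 5} are pairwise adjacent, and any tree decomposition puts a clique entirely inside one bag — forcing width ≥ 4. Hence tw(G) = 4 exactly.

4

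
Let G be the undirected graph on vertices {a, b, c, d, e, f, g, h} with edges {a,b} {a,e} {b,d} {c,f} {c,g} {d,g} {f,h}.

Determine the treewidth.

1

A width-1 tree decomposition is:
Bags: B1 = {a, e}  B2 = {a, b}  B3 = {b, d}  B4 = {d, g}  B5 = {c, g}  B6 = {c, f}  B7 = {f, h}
Tree: B1–B2, B2–B3, B3–B4, B4–B5, B5–B6, B6–B7
Each bag holds 2 vertices, so the decomposition has width 1, which upper-bounds the treewidth. G has an edge, so its treewidth is at least 1. Therefore the treewidth is 1.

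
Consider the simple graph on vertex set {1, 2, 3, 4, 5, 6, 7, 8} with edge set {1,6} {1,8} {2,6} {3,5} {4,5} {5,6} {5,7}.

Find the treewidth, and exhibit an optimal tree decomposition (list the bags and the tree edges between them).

Each bag holds 2 vertices, so the decomposition has width 1, which upper-bounds the treewidth. G has an edge, so its treewidth is at least 1. Hence tw(G) = 1 exactly.

Treewidth 1.
One optimal decomposition is:
Bags: B1 = {4, 5}  B2 = {5, 6}  B3 = {1, 6}  B4 = {5, 7}  B5 = {2, 6}  B6 = {3, 5}  B7 = {1, 8}
Tree: B1–B2, B2–B3, B1–B4, B2–B5, B1–B6, B3–B7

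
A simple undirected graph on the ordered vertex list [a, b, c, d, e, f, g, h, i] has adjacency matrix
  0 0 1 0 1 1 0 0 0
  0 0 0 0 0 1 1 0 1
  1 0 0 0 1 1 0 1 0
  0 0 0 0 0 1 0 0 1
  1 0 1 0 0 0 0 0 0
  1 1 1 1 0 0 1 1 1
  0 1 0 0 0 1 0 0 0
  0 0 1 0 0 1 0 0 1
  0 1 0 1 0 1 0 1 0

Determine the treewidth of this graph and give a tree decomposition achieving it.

The largest bag has 3 vertices, giving width 2; this decomposition certifies tw(G) ≤ 2. On the other hand G contains the 3-clique {a, c, e}. A clique must lie in a single bag of any decomposition, so no decomposition can have width below 2. Hence tw(G) = 2 exactly.

Treewidth 2.
One optimal decomposition is:
Bags: B1 = {a, c, f}  B2 = {c, f, h}  B3 = {f, h, i}  B4 = {d, f, i}  B5 = {b, f, i}  B6 = {a, c, e}  B7 = {b, f, g}
Tree: B1–B2, B2–B3, B3–B4, B3–B5, B1–B6, B5–B7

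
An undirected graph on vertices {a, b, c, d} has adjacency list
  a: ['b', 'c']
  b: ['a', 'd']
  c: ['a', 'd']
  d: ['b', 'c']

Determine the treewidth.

A width-2 tree decomposition is:
Bags: B1 = {a, b, c}  B2 = {b, c, d}
Tree: B1–B2
Every bag has size at most 3, so the width is 3 − 1 = 2 and tw(G) ≤ 2. Since b–a–c–d–b is a cycle in G, G is not acyclic. Forests are exactly the graphs of treewidth ≤ 1, so tw(G) ≥ 2. The upper and lower bounds meet at 2, so that is the treewidth.

2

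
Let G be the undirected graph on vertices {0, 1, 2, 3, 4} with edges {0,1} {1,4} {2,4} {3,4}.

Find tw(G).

A width-1 tree decomposition is:
Bags: B1 = {1, 4}  B2 = {2, 4}  B3 = {0, 1}  B4 = {3, 4}
Tree: B1–B2, B1–B3, B2–B4
Every bag has size at most 2, so the width is 2 − 1 = 1 and tw(G) ≤ 1. Any graph with an edge has treewidth ≥ 1, and G has the edge 4–1. The upper and lower bounds meet at 1, so that is the treewidth.

1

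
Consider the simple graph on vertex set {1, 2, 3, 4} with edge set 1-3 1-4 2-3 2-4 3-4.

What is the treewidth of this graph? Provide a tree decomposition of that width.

Each bag holds 3 vertices, so the decomposition has width 2, which upper-bounds the treewidth. Conversely, {1, 3, 4} is a clique of size 3, and the vertices of any clique must share a bag in every tree decomposition; so some bag has ≥ 3 vertices and tw(G) ≥ 2. Combining the bounds, tw(G) = 2.

Treewidth 2.
One such decomposition:
Bags: B1 = {2, 3, 4}  B2 = {1, 3, 4}
Tree: B1–B2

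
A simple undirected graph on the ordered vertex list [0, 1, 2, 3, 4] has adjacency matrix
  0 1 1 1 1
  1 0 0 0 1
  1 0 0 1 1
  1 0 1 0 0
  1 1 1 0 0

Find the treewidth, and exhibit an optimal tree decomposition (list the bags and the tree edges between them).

Treewidth 2.
One optimal decomposition is:
Bags: B1 = {0, 2, 3}  B2 = {0, 2, 4}  B3 = {0, 1, 4}
Tree: B1–B2, B2–B3

Every bag has size at most 3, so the width is 3 − 1 = 2 and tw(G) ≤ 2. For the lower bound, the 3 vertices {0, 1, 4} are pairwise adjacent, and any tree decomposition puts a clique entirely inside one bag — forcing width ≥ 2. The upper and lower bounds meet at 2, so that is the treewidth.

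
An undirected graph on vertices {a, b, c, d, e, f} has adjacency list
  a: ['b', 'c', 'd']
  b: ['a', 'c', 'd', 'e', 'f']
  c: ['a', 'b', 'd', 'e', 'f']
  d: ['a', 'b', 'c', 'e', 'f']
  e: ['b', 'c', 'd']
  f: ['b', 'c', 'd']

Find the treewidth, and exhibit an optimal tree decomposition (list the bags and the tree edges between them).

Each bag holds 4 vertices, so the decomposition has width 3, which upper-bounds the treewidth. Conversely, {b, c, d, e} is a clique of size 4, and the vertices of any clique must share a bag in every tree decomposition; so some bag has ≥ 4 vertices and tw(G) ≥ 3. The upper and lower bounds meet at 3, so that is the treewidth.

Treewidth 3.
One optimal decomposition is:
Bags: B1 = {b, c, d, e}  B2 = {b, c, d, f}  B3 = {a, b, c, d}
Tree: B1–B2, B1–B3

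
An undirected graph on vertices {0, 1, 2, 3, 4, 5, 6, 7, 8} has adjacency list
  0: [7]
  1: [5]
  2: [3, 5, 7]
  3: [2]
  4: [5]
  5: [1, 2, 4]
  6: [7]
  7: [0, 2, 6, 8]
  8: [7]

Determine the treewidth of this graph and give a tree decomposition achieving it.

Each bag holds 2 vertices, so the decomposition has width 1, which upper-bounds the treewidth. Since G has at least one edge (e.g. 2–7), it is not an edgeless graph, so tw(G) ≥ 1. Therefore the treewidth is 1.

Treewidth 1.
One optimal decomposition is:
Bags: B1 = {2, 7}  B2 = {2, 5}  B3 = {4, 5}  B4 = {1, 5}  B5 = {6, 7}  B6 = {2, 3}  B7 = {7, 8}  B8 = {0, 7}
Tree: B1–B2, B2–B3, B3–B4, B1–B5, B1–B6, B5–B7, B1–B8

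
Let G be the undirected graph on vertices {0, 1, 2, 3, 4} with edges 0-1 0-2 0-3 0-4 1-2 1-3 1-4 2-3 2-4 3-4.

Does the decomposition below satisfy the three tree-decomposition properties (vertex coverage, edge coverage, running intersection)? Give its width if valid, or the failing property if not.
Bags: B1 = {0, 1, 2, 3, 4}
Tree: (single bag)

Vertex coverage: the bags together contain {0, 1, 2, 3, 4}, the full vertex set. Edge coverage: each edge of G has both endpoints in at least one bag. Running intersection: for every vertex, the bags containing it form a connected subtree. All three properties hold, so this is a valid tree decomposition of width max|bag| − 1 = 4, and hence tw(G) ≤ 4.

Yes; width 4.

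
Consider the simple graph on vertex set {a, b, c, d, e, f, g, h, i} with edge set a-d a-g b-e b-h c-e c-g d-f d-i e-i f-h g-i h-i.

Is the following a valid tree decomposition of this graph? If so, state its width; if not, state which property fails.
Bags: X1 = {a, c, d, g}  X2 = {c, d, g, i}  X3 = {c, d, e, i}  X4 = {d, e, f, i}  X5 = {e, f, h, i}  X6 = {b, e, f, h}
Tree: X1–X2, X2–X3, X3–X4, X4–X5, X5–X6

Yes; width 3.

Checking the three conditions: (i) the bags cover all of {a, b, c, d, e, f, g, h, i}; (ii) for each edge, some bag contains both endpoints; (iii) the bags containing any fixed vertex form a subtree. All hold, so the decomposition is valid with width 4 − 1 = 3.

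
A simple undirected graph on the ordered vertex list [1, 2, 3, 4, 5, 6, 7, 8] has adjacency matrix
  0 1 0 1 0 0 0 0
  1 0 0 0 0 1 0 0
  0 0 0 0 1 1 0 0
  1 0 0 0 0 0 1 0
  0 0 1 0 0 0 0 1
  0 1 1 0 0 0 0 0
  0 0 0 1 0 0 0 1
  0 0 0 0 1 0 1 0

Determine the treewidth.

2

A width-2 tree decomposition is:
Bags: B1 = {1, 4, 7}  B2 = {1, 2, 7}  B3 = {2, 6, 7}  B4 = {3, 6, 7}  B5 = {3, 5, 7}  B6 = {5, 7, 8}
Tree: B1–B2, B2–B3, B3–B4, B4–B5, B5–B6
Every bag has size at most 3, so the width is 3 − 1 = 2 and tw(G) ≤ 2. For the lower bound, G contains the cycle 7–4–1–2–6–3–5–8–7, so G is not a forest; only forests have treewidth ≤ 1, hence tw(G) ≥ 2. Combining the bounds, tw(G) = 2.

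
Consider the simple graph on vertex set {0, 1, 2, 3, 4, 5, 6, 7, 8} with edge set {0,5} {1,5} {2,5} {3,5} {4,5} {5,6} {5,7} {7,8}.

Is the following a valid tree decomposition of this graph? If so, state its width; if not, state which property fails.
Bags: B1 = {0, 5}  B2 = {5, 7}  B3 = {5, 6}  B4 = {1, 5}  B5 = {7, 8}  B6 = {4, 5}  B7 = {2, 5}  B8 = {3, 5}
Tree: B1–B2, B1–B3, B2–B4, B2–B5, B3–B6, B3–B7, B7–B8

Yes; width 1.

Vertex coverage: the bags together contain {0, 1, 2, 3, 4, 5, 6, 7, 8}, the full vertex set. Edge coverage: each edge of G has both endpoints in at least one bag. Running intersection: for every vertex, the bags containing it form a connected subtree. All three properties hold, so this is a valid tree decomposition of width max|bag| − 1 = 1, and hence tw(G) ≤ 1.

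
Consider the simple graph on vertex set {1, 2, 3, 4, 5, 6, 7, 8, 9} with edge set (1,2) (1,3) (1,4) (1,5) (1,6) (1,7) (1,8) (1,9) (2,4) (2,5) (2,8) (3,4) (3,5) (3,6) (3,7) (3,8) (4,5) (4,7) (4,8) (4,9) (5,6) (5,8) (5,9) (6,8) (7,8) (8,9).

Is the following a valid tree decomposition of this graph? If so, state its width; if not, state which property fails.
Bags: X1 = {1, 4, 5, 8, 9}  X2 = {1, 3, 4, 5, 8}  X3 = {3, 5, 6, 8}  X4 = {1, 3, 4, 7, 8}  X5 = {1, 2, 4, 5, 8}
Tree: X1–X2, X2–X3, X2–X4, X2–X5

No — edge (1,6) lies in no bag.

A tree decomposition must satisfy three properties: every vertex lies in some bag; for every edge, both endpoints lie together in some bag; and for every vertex, the bags containing it form a connected subtree. Here edge (1,6) lies in no bag, so the decomposition is invalid.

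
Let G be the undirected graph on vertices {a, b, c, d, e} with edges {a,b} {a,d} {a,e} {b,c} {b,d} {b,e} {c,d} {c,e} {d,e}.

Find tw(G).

A width-3 tree decomposition is:
Bags: B1 = {b, c, d, e}  B2 = {a, b, d, e}
Tree: B1–B2
Each bag holds 4 vertices, so the decomposition has width 3, which upper-bounds the treewidth. Conversely, {b, c, d, e} is a clique of size 4, and the vertices of any clique must share a bag in every tree decomposition; so some bag has ≥ 4 vertices and tw(G) ≥ 3. Hence tw(G) = 3 exactly.

3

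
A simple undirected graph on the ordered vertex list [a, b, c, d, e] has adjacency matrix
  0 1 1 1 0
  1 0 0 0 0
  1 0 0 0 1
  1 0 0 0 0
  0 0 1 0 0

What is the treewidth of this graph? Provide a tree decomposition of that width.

Every bag has size at most 2, so the width is 2 − 1 = 1 and tw(G) ≤ 1. Since G has at least one edge (e.g. c–a), it is not an edgeless graph, so tw(G) ≥ 1. Hence tw(G) = 1 exactly.

Treewidth 1.
Bags: B1 = {a, c}  B2 = {a, b}  B3 = {a, d}  B4 = {c, e}
Tree: B1–B2, B2–B3, B1–B4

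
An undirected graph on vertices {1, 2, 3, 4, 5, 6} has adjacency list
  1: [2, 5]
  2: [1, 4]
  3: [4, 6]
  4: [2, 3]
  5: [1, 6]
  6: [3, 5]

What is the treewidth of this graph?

2

A width-2 tree decomposition is:
Bags: B1 = {1, 2, 5}  B2 = {2, 4, 5}  B3 = {3, 4, 5}  B4 = {3, 5, 6}
Tree: B1–B2, B2–B3, B3–B4
The largest bag has 3 vertices, giving width 2; this decomposition certifies tw(G) ≤ 2. For the lower bound, G contains the cycle 5–1–2–4–3–6–5, so G is not a forest; only forests have treewidth ≤ 1, hence tw(G) ≥ 2. Combining the bounds, tw(G) = 2.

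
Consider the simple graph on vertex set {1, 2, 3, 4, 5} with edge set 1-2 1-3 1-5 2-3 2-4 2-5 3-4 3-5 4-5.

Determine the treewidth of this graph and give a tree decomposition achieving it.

The largest bag has 4 vertices, giving width 3; this decomposition certifies tw(G) ≤ 3. On the other hand G contains the 4-clique {1, 2, 3, 5}. A clique must lie in a single bag of any decomposition, so no decomposition can have width below 3. Therefore the treewidth is 3.

Treewidth 3.
Bags: B1 = {1, 2, 3, 5}  B2 = {2, 3, 4, 5}
Tree: B1–B2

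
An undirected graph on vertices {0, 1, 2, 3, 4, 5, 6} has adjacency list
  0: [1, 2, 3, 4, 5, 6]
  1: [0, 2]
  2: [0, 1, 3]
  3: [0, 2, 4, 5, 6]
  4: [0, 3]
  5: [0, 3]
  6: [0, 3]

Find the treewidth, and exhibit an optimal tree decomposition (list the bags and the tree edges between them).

Treewidth 2.
Bags: B1 = {0, 3, 4}  B2 = {0, 3, 5}  B3 = {0, 2, 3}  B4 = {0, 3, 6}  B5 = {0, 1, 2}
Tree: B1–B2, B1–B3, B1–B4, B3–B5

Each bag holds 3 vertices, so the decomposition has width 2, which upper-bounds the treewidth. Conversely, {0, 1, 2} is a clique of size 3, and the vertices of any clique must share a bag in every tree decomposition; so some bag has ≥ 3 vertices and tw(G) ≥ 2. Therefore the treewidth is 2.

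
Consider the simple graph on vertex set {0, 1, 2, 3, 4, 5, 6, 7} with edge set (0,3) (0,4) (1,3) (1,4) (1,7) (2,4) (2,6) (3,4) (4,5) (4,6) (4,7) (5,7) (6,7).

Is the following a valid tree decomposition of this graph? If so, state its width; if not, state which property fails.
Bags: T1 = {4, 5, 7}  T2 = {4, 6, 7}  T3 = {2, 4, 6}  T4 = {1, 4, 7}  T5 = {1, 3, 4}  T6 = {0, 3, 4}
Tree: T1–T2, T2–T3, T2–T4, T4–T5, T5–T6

Vertex coverage: the bags together contain {0, 1, 2, 3, 4, 5, 6, 7}, the full vertex set. Edge coverage: each edge of G has both endpoints in at least one bag. Running intersection: for every vertex, the bags containing it form a connected subtree. All three properties hold, so this is a valid tree decomposition of width max|bag| − 1 = 2, and hence tw(G) ≤ 2.

Yes; width 2.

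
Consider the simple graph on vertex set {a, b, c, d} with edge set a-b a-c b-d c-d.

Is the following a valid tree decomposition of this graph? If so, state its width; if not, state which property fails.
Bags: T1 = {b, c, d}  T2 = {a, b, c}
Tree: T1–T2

Every vertex of G appears in some bag (union = {a, b, c, d}); every edge is covered by a bag; and for each vertex v the set of bags containing v is connected in the bag tree. The decomposition is therefore valid. The largest bag has 3 vertices, so the width is 2.

Yes; width 2.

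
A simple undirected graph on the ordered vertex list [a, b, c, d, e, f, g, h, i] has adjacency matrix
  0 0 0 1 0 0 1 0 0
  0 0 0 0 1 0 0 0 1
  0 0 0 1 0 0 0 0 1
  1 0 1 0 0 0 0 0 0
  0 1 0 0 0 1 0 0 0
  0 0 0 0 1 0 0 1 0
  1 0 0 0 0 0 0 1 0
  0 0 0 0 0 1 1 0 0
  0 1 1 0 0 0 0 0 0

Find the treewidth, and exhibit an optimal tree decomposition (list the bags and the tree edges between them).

Each bag holds 3 vertices, so the decomposition has width 2, which upper-bounds the treewidth. The edges g–h–f–e–b–i–c–d–a–g form a cycle, so G is not a tree and its treewidth is at least 2. Therefore the treewidth is 2.

Treewidth 2.
Bags: B1 = {f, g, h}  B2 = {e, f, g}  B3 = {b, e, g}  B4 = {b, g, i}  B5 = {c, g, i}  B6 = {c, d, g}  B7 = {a, d, g}
Tree: B1–B2, B2–B3, B3–B4, B4–B5, B5–B6, B6–B7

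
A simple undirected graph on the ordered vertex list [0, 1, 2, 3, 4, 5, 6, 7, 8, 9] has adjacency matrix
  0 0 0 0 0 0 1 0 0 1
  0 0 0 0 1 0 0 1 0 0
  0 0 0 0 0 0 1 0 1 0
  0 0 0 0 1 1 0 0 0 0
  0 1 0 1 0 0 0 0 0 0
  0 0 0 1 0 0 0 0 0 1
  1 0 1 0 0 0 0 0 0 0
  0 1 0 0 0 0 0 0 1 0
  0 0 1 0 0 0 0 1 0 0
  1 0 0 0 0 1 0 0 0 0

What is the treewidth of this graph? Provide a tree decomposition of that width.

Treewidth 2.
One optimal decomposition is:
Bags: B1 = {1, 7, 8}  B2 = {1, 4, 8}  B3 = {3, 4, 8}  B4 = {3, 5, 8}  B5 = {5, 8, 9}  B6 = {0, 8, 9}  B7 = {0, 6, 8}  B8 = {2, 6, 8}
Tree: B1–B2, B2–B3, B3–B4, B4–B5, B5–B6, B6–B7, B7–B8

Every bag has size at most 3, so the width is 3 − 1 = 2 and tw(G) ≤ 2. The edges 8–7–1–4–3–5–9–0–6–2–8 form a cycle, so G is not a tree and its treewidth is at least 2. Therefore the treewidth is 2.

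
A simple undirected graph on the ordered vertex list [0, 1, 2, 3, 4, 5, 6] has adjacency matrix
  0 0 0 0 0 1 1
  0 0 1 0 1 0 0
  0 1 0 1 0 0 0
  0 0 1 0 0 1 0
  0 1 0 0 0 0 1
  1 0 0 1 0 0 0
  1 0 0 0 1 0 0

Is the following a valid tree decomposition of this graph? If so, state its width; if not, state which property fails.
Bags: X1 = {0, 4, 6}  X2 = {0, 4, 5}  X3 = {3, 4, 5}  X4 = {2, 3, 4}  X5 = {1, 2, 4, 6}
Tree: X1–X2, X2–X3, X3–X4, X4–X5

A tree decomposition must satisfy three properties: every vertex lies in some bag; for every edge, both endpoints lie together in some bag; and for every vertex, the bags containing it form a connected subtree. Here bags containing vertex 6 are not connected in the tree, so the decomposition is invalid.

No — bags containing vertex 6 are not connected in the tree.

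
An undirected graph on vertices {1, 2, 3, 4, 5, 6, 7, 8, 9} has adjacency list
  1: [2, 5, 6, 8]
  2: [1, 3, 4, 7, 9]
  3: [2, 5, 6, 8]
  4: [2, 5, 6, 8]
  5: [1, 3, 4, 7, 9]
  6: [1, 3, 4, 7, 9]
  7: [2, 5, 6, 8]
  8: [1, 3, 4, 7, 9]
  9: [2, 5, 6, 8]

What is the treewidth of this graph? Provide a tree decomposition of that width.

Treewidth 4.
One optimal decomposition is:
Bags: B1 = {1, 2, 5, 6, 8}  B2 = {2, 4, 5, 6, 8}  B3 = {2, 3, 5, 6, 8}  B4 = {2, 5, 6, 8, 9}  B5 = {2, 5, 6, 7, 8}
Tree: B1–B2, B2–B3, B3–B4, B4–B5

Each bag holds 5 vertices, so the decomposition has width 4, which upper-bounds the treewidth. For the lower bound: the 5 vertex sets {1,8}, {4,6}, {3,5}, {2}, {9} are disjoint, each induces a connected subgraph, and every pair is joined by at least one edge of G. Contracting each set to a single vertex therefore yields K_{5} as a minor, and since treewidth is minor-monotone, tw(G) ≥ tw(K_{5}) = 4. Therefore the treewidth is 4.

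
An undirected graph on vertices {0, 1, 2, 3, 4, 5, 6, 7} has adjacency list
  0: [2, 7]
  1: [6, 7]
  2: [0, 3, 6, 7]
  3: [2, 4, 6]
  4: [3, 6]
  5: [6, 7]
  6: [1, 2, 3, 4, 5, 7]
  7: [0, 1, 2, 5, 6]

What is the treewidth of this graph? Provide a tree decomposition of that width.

Treewidth 2.
One such decomposition:
Bags: B1 = {0, 2, 7}  B2 = {2, 6, 7}  B3 = {1, 6, 7}  B4 = {2, 3, 6}  B5 = {3, 4, 6}  B6 = {5, 6, 7}
Tree: B1–B2, B2–B3, B2–B4, B4–B5, B3–B6

The largest bag has 3 vertices, giving width 2; this decomposition certifies tw(G) ≤ 2. For the lower bound, the 3 vertices {0, 2, 7} are pairwise adjacent, and any tree decomposition puts a clique entirely inside one bag — forcing width ≥ 2. The upper and lower bounds meet at 2, so that is the treewidth.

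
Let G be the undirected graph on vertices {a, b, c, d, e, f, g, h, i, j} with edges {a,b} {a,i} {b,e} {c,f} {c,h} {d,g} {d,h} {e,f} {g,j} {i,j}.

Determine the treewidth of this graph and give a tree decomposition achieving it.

Treewidth 2.
Bags: B1 = {g, i, j}  B2 = {d, g, i}  B3 = {d, h, i}  B4 = {c, h, i}  B5 = {c, f, i}  B6 = {e, f, i}  B7 = {b, e, i}  B8 = {a, b, i}
Tree: B1–B2, B2–B3, B3–B4, B4–B5, B5–B6, B6–B7, B7–B8

The largest bag has 3 vertices, giving width 2; this decomposition certifies tw(G) ≤ 2. Since i–j–g–d–h–c–f–e–b–a–i is a cycle in G, G is not acyclic. Forests are exactly the graphs of treewidth ≤ 1, so tw(G) ≥ 2. The upper and lower bounds meet at 2, so that is the treewidth.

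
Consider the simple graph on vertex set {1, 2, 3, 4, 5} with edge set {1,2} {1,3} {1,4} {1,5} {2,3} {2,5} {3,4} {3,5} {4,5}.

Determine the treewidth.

3

A width-3 tree decomposition is:
Bags: B1 = {1, 3, 4, 5}  B2 = {1, 2, 3, 5}
Tree: B1–B2
Each bag holds 4 vertices, so the decomposition has width 3, which upper-bounds the treewidth. Conversely, {1, 2, 3, 5} is a clique of size 4, and the vertices of any clique must share a bag in every tree decomposition; so some bag has ≥ 4 vertices and tw(G) ≥ 3. The upper and lower bounds meet at 3, so that is the treewidth.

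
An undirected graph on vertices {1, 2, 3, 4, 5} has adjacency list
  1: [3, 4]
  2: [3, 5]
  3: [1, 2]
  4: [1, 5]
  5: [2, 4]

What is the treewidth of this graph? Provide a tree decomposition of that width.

Treewidth 2.
Bags: B1 = {1, 3, 4}  B2 = {3, 4, 5}  B3 = {2, 3, 5}
Tree: B1–B2, B2–B3

Each bag holds 3 vertices, so the decomposition has width 2, which upper-bounds the treewidth. The edges 3–1–4–5–2–3 form a cycle, so G is not a tree and its treewidth is at least 2. Combining the bounds, tw(G) = 2.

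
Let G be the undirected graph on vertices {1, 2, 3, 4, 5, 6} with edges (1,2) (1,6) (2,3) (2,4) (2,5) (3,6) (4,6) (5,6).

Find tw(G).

A width-2 tree decomposition is:
Bags: B1 = {2, 4, 6}  B2 = {2, 3, 6}  B3 = {1, 2, 6}  B4 = {2, 5, 6}
Tree: B1–B2, B2–B3, B3–B4
Every bag has size at most 3, so the width is 3 − 1 = 2 and tw(G) ≤ 2. Since 2–4–6–3–2 is a cycle in G, G is not acyclic. Forests are exactly the graphs of treewidth ≤ 1, so tw(G) ≥ 2. Therefore the treewidth is 2.

2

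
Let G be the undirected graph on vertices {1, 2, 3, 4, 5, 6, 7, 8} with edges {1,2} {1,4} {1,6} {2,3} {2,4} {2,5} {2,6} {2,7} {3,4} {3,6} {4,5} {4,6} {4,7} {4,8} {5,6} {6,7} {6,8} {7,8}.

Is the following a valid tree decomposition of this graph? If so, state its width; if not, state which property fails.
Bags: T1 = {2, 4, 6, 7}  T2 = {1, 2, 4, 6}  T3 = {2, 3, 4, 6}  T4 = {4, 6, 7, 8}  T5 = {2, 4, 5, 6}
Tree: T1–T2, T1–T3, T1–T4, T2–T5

Yes; width 3.

Every vertex of G appears in some bag (union = {1, 2, 3, 4, 5, 6, 7, 8}); every edge is covered by a bag; and for each vertex v the set of bags containing v is connected in the bag tree. The decomposition is therefore valid. The largest bag has 4 vertices, so the width is 3.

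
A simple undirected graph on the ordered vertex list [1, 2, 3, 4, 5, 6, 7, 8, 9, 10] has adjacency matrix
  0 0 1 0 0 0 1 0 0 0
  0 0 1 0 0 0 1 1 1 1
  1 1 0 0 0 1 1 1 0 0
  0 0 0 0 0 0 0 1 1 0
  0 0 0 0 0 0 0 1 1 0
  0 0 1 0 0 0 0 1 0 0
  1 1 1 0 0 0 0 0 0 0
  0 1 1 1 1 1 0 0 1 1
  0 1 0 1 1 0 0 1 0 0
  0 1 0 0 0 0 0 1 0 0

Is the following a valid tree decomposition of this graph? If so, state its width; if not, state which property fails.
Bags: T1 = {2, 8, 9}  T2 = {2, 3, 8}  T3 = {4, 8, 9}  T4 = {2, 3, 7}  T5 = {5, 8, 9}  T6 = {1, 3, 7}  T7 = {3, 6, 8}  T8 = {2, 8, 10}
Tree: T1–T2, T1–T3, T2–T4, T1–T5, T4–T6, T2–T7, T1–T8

Vertex coverage: the bags together contain {1, 2, 3, 4, 5, 6, 7, 8, 9, 10}, the full vertex set. Edge coverage: each edge of G has both endpoints in at least one bag. Running intersection: for every vertex, the bags containing it form a connected subtree. All three properties hold, so this is a valid tree decomposition of width max|bag| − 1 = 2, and hence tw(G) ≤ 2.

Yes; width 2.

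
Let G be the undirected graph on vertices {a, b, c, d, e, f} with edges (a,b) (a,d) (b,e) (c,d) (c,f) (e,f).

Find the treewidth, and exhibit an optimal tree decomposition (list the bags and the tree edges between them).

Treewidth 2.
Bags: B1 = {c, d, f}  B2 = {a, d, f}  B3 = {a, b, f}  B4 = {b, e, f}
Tree: B1–B2, B2–B3, B3–B4

Each bag holds 3 vertices, so the decomposition has width 2, which upper-bounds the treewidth. For the lower bound, G contains the cycle f–c–d–a–b–e–f, so G is not a forest; only forests have treewidth ≤ 1, hence tw(G) ≥ 2. The upper and lower bounds meet at 2, so that is the treewidth.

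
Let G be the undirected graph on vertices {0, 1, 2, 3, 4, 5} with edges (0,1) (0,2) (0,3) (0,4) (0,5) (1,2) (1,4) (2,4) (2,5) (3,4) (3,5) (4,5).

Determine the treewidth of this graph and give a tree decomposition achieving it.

Every bag has size at most 4, so the width is 4 − 1 = 3 and tw(G) ≤ 3. For the lower bound, the 4 vertices {0, 1, 2, 4} are pairwise adjacent, and any tree decomposition puts a clique entirely inside one bag — forcing width ≥ 3. Hence tw(G) = 3 exactly.

Treewidth 3.
One such decomposition:
Bags: B1 = {0, 2, 4, 5}  B2 = {0, 3, 4, 5}  B3 = {0, 1, 2, 4}
Tree: B1–B2, B1–B3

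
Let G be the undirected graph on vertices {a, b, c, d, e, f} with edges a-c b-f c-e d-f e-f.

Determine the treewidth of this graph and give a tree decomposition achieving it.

Every bag has size at most 2, so the width is 2 − 1 = 1 and tw(G) ≤ 1. Since G has at least one edge (e.g. e–c), it is not an edgeless graph, so tw(G) ≥ 1. Combining the bounds, tw(G) = 1.

Treewidth 1.
One optimal decomposition is:
Bags: B1 = {c, e}  B2 = {e, f}  B3 = {b, f}  B4 = {d, f}  B5 = {a, c}
Tree: B1–B2, B2–B3, B2–B4, B1–B5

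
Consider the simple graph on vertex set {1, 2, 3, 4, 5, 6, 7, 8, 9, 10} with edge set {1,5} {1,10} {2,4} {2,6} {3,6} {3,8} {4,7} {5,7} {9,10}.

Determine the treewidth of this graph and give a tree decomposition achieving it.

Treewidth 1.
Bags: B1 = {9, 10}  B2 = {1, 10}  B3 = {1, 5}  B4 = {5, 7}  B5 = {4, 7}  B6 = {2, 4}  B7 = {2, 6}  B8 = {3, 6}  B9 = {3, 8}
Tree: B1–B2, B2–B3, B3–B4, B4–B5, B5–B6, B6–B7, B7–B8, B8–B9

The largest bag has 2 vertices, giving width 1; this decomposition certifies tw(G) ≤ 1. G has an edge, so its treewidth is at least 1. Combining the bounds, tw(G) = 1.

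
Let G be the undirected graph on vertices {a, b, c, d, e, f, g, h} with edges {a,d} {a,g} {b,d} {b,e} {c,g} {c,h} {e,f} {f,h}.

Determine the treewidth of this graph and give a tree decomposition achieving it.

Each bag holds 3 vertices, so the decomposition has width 2, which upper-bounds the treewidth. For the lower bound, G contains the cycle h–f–e–b–d–a–g–c–h, so G is not a forest; only forests have treewidth ≤ 1, hence tw(G) ≥ 2. Therefore the treewidth is 2.

Treewidth 2.
One optimal decomposition is:
Bags: B1 = {e, f, h}  B2 = {b, e, h}  B3 = {b, d, h}  B4 = {a, d, h}  B5 = {a, g, h}  B6 = {c, g, h}
Tree: B1–B2, B2–B3, B3–B4, B4–B5, B5–B6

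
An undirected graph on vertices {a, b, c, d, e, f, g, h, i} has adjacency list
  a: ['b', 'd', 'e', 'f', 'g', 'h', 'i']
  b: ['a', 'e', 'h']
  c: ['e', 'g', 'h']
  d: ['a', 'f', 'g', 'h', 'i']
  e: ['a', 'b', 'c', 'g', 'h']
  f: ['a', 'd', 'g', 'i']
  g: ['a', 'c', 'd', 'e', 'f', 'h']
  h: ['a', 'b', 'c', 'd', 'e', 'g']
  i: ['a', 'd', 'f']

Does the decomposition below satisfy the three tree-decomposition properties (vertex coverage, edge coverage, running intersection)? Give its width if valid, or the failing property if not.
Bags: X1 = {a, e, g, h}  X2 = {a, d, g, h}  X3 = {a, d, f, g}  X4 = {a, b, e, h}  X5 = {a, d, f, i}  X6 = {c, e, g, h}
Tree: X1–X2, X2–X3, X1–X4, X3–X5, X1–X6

Checking the three conditions: (i) the bags cover all of {a, b, c, d, e, f, g, h, i}; (ii) for each edge, some bag contains both endpoints; (iii) the bags containing any fixed vertex form a subtree. All hold, so the decomposition is valid with width 4 − 1 = 3.

Yes; width 3.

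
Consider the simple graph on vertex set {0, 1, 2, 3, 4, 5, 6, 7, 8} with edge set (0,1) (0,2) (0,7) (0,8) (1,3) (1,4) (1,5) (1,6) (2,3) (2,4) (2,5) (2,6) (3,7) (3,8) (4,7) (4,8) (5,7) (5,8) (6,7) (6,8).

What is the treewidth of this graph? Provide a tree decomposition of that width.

Every bag has size at most 5, so the width is 5 − 1 = 4 and tw(G) ≤ 4. For the lower bound: the 5 vertex sets {4,7}, {0,2}, {1,6}, {8}, {3} are disjoint, each induces a connected subgraph, and every pair is joined by at least one edge of G. Contracting each set to a single vertex therefore yields K_{5} as a minor, and since treewidth is minor-monotone, tw(G) ≥ tw(K_{5}) = 4. Therefore the treewidth is 4.

Treewidth 4.
Bags: B1 = {1, 2, 4, 7, 8}  B2 = {0, 1, 2, 7, 8}  B3 = {1, 2, 6, 7, 8}  B4 = {1, 2, 3, 7, 8}  B5 = {1, 2, 5, 7, 8}
Tree: B1–B2, B2–B3, B3–B4, B4–B5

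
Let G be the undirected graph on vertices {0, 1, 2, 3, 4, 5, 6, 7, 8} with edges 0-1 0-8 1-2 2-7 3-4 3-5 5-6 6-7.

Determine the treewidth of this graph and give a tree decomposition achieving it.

Treewidth 1.
One such decomposition:
Bags: B1 = {0, 8}  B2 = {0, 1}  B3 = {1, 2}  B4 = {2, 7}  B5 = {6, 7}  B6 = {5, 6}  B7 = {3, 5}  B8 = {3, 4}
Tree: B1–B2, B2–B3, B3–B4, B4–B5, B5–B6, B6–B7, B7–B8

The largest bag has 2 vertices, giving width 1; this decomposition certifies tw(G) ≤ 1. Since G has at least one edge (e.g. 8–0), it is not an edgeless graph, so tw(G) ≥ 1. Combining the bounds, tw(G) = 1.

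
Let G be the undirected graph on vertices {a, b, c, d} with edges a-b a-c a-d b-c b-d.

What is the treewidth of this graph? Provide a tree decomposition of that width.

Treewidth 2.
One such decomposition:
Bags: B1 = {a, b, d}  B2 = {a, b, c}
Tree: B1–B2

Every bag has size at most 3, so the width is 3 − 1 = 2 and tw(G) ≤ 2. For the lower bound, the 3 vertices {a, b, d} are pairwise adjacent, and any tree decomposition puts a clique entirely inside one bag — forcing width ≥ 2. Hence tw(G) = 2 exactly.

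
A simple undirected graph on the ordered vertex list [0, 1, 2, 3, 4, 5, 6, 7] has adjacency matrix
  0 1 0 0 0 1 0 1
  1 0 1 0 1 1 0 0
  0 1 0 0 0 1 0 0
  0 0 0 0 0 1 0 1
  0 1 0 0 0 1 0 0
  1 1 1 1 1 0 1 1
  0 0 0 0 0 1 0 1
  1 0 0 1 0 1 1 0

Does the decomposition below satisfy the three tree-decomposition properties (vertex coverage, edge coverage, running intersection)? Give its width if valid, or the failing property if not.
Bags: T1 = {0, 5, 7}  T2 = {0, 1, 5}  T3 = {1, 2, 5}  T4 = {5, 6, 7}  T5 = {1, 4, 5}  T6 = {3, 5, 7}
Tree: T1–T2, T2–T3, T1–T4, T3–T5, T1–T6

Yes; width 2.

Vertex coverage: the bags together contain {0, 1, 2, 3, 4, 5, 6, 7}, the full vertex set. Edge coverage: each edge of G has both endpoints in at least one bag. Running intersection: for every vertex, the bags containing it form a connected subtree. All three properties hold, so this is a valid tree decomposition of width max|bag| − 1 = 2, and hence tw(G) ≤ 2.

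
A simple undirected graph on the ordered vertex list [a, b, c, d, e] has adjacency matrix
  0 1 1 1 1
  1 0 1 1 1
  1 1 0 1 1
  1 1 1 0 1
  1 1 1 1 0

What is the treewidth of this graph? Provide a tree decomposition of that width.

With just one bag of size 5, the width is 5 − 1 = 4, so tw(G) ≤ 4. On the other hand G contains the 5-clique {a, b, c, d, e}. A clique must lie in a single bag of any decomposition, so no decomposition can have width below 4. Combining the bounds, tw(G) = 4.

Treewidth 4.
One such decomposition:
Bags: B1 = {a, b, c, d, e}
Tree: (single bag)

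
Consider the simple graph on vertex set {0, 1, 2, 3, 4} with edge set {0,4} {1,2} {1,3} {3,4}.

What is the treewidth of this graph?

A width-1 tree decomposition is:
Bags: B1 = {0, 4}  B2 = {3, 4}  B3 = {1, 3}  B4 = {1, 2}
Tree: B1–B2, B2–B3, B3–B4
The largest bag has 2 vertices, giving width 1; this decomposition certifies tw(G) ≤ 1. Any graph with an edge has treewidth ≥ 1, and G has the edge 0–4. The upper and lower bounds meet at 1, so that is the treewidth.

1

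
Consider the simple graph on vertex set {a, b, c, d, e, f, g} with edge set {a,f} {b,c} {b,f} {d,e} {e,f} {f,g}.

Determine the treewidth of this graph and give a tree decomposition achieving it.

Treewidth 1.
One optimal decomposition is:
Bags: B1 = {b, f}  B2 = {b, c}  B3 = {f, g}  B4 = {e, f}  B5 = {a, f}  B6 = {d, e}
Tree: B1–B2, B1–B3, B3–B4, B3–B5, B4–B6

Every bag has size at most 2, so the width is 2 − 1 = 1 and tw(G) ≤ 1. Since G has at least one edge (e.g. f–b), it is not an edgeless graph, so tw(G) ≥ 1. Combining the bounds, tw(G) = 1.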